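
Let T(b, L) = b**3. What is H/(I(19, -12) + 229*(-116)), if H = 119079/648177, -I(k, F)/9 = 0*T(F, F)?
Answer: -39693/5739391276 ≈ -6.9159e-6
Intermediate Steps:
I(k, F) = 0 (I(k, F) = -0*F**3 = -9*0 = 0)
H = 39693/216059 (H = 119079*(1/648177) = 39693/216059 ≈ 0.18371)
H/(I(19, -12) + 229*(-116)) = 39693/(216059*(0 + 229*(-116))) = 39693/(216059*(0 - 26564)) = (39693/216059)/(-26564) = (39693/216059)*(-1/26564) = -39693/5739391276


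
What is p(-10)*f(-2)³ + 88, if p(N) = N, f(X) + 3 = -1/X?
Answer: 977/4 ≈ 244.25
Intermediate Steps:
f(X) = -3 - 1/X
p(-10)*f(-2)³ + 88 = -10*(-3 - 1/(-2))³ + 88 = -10*(-3 - 1*(-½))³ + 88 = -10*(-3 + ½)³ + 88 = -10*(-5/2)³ + 88 = -10*(-125/8) + 88 = 625/4 + 88 = 977/4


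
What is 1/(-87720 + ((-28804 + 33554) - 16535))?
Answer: -1/99505 ≈ -1.0050e-5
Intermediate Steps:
1/(-87720 + ((-28804 + 33554) - 16535)) = 1/(-87720 + (4750 - 16535)) = 1/(-87720 - 11785) = 1/(-99505) = -1/99505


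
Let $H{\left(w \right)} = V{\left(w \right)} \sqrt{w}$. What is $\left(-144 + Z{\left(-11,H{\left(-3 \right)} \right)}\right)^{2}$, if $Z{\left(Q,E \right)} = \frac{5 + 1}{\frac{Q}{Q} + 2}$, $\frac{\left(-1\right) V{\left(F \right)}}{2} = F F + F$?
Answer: $20164$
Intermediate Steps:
$V{\left(F \right)} = - 2 F - 2 F^{2}$ ($V{\left(F \right)} = - 2 \left(F F + F\right) = - 2 \left(F^{2} + F\right) = - 2 \left(F + F^{2}\right) = - 2 F - 2 F^{2}$)
$H{\left(w \right)} = - 2 w^{\frac{3}{2}} \left(1 + w\right)$ ($H{\left(w \right)} = - 2 w \left(1 + w\right) \sqrt{w} = - 2 w^{\frac{3}{2}} \left(1 + w\right)$)
$Z{\left(Q,E \right)} = 2$ ($Z{\left(Q,E \right)} = \frac{6}{1 + 2} = \frac{6}{3} = 6 \cdot \frac{1}{3} = 2$)
$\left(-144 + Z{\left(-11,H{\left(-3 \right)} \right)}\right)^{2} = \left(-144 + 2\right)^{2} = \left(-142\right)^{2} = 20164$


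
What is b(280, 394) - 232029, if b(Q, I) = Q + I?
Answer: -231355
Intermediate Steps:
b(Q, I) = I + Q
b(280, 394) - 232029 = (394 + 280) - 232029 = 674 - 232029 = -231355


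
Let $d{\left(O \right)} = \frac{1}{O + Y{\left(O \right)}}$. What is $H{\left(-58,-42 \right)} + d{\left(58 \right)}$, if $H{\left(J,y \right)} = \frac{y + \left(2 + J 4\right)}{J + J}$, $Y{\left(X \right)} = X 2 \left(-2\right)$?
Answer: $\frac{407}{174} \approx 2.3391$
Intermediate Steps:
$Y{\left(X \right)} = - 4 X$ ($Y{\left(X \right)} = 2 X \left(-2\right) = - 4 X$)
$H{\left(J,y \right)} = \frac{2 + y + 4 J}{2 J}$ ($H{\left(J,y \right)} = \frac{y + \left(2 + 4 J\right)}{2 J} = \left(2 + y + 4 J\right) \frac{1}{2 J} = \frac{2 + y + 4 J}{2 J}$)
$d{\left(O \right)} = - \frac{1}{3 O}$ ($d{\left(O \right)} = \frac{1}{O - 4 O} = \frac{1}{\left(-3\right) O} = - \frac{1}{3 O}$)
$H{\left(-58,-42 \right)} + d{\left(58 \right)} = \frac{2 - 42 + 4 \left(-58\right)}{2 \left(-58\right)} - \frac{1}{3 \cdot 58} = \frac{1}{2} \left(- \frac{1}{58}\right) \left(2 - 42 - 232\right) - \frac{1}{174} = \frac{1}{2} \left(- \frac{1}{58}\right) \left(-272\right) - \frac{1}{174} = \frac{68}{29} - \frac{1}{174} = \frac{407}{174}$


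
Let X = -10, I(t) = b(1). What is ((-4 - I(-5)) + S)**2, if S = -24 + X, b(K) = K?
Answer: 1521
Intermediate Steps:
I(t) = 1
S = -34 (S = -24 - 10 = -34)
((-4 - I(-5)) + S)**2 = ((-4 - 1*1) - 34)**2 = ((-4 - 1) - 34)**2 = (-5 - 34)**2 = (-39)**2 = 1521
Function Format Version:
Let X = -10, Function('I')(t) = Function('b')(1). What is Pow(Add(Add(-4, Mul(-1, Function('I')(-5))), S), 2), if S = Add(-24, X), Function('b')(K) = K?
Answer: 1521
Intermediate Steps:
Function('I')(t) = 1
S = -34 (S = Add(-24, -10) = -34)
Pow(Add(Add(-4, Mul(-1, Function('I')(-5))), S), 2) = Pow(Add(Add(-4, Mul(-1, 1)), -34), 2) = Pow(Add(Add(-4, -1), -34), 2) = Pow(Add(-5, -34), 2) = Pow(-39, 2) = 1521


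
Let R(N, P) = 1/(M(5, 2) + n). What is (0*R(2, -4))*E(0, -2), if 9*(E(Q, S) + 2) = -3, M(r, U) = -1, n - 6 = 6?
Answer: 0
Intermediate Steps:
n = 12 (n = 6 + 6 = 12)
E(Q, S) = -7/3 (E(Q, S) = -2 + (⅑)*(-3) = -2 - ⅓ = -7/3)
R(N, P) = 1/11 (R(N, P) = 1/(-1 + 12) = 1/11)
(0*R(2, -4))*E(0, -2) = (0*(1/11))*(-7/3) = 0*(-7/3) = 0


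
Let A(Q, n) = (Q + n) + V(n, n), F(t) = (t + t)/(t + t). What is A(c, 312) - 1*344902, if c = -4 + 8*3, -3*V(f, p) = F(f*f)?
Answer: -1033711/3 ≈ -3.4457e+5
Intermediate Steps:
F(t) = 1 (F(t) = (2*t)/((2*t)) = (2*t)*(1/(2*t)) = 1)
V(f, p) = -⅓ (V(f, p) = -⅓*1 = -⅓)
c = 20 (c = -4 + 24 = 20)
A(Q, n) = -⅓ + Q + n (A(Q, n) = (Q + n) - ⅓ = -⅓ + Q + n)
A(c, 312) - 1*344902 = (-⅓ + 20 + 312) - 1*344902 = 995/3 - 344902 = -1033711/3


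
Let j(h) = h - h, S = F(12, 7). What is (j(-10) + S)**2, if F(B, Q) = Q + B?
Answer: 361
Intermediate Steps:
F(B, Q) = B + Q
S = 19 (S = 12 + 7 = 19)
j(h) = 0
(j(-10) + S)**2 = (0 + 19)**2 = 19**2 = 361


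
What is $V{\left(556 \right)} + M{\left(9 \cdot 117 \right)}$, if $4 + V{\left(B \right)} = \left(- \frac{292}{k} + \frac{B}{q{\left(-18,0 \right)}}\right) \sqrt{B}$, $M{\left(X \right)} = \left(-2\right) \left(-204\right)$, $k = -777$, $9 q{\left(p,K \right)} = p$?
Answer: $404 - \frac{431428 \sqrt{139}}{777} \approx -6142.3$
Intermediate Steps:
$q{\left(p,K \right)} = \frac{p}{9}$
$M{\left(X \right)} = 408$
$V{\left(B \right)} = -4 + \sqrt{B} \left(\frac{292}{777} - \frac{B}{2}\right)$ ($V{\left(B \right)} = -4 + \left(- \frac{292}{-777} + \frac{B}{\frac{1}{9} \left(-18\right)}\right) \sqrt{B} = -4 + \left(\left(-292\right) \left(- \frac{1}{777}\right) + \frac{B}{-2}\right) \sqrt{B} = -4 + \left(\frac{292}{777} + B \left(- \frac{1}{2}\right)\right) \sqrt{B} = -4 + \left(\frac{292}{777} - \frac{B}{2}\right) \sqrt{B} = -4 + \sqrt{B} \left(\frac{292}{777} - \frac{B}{2}\right)$)
$V{\left(556 \right)} + M{\left(9 \cdot 117 \right)} = \left(-4 - \frac{556^{\frac{3}{2}}}{2} + \frac{292 \sqrt{556}}{777}\right) + 408 = \left(-4 - \frac{1112 \sqrt{139}}{2} + \frac{292 \cdot 2 \sqrt{139}}{777}\right) + 408 = \left(-4 - 556 \sqrt{139} + \frac{584 \sqrt{139}}{777}\right) + 408 = \left(-4 - \frac{431428 \sqrt{139}}{777}\right) + 408 = 404 - \frac{431428 \sqrt{139}}{777}$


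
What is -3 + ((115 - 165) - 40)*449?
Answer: -40413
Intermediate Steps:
-3 + ((115 - 165) - 40)*449 = -3 + (-50 - 40)*449 = -3 - 90*449 = -3 - 40410 = -40413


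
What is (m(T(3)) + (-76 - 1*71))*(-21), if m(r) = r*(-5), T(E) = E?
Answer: 3402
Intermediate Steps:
m(r) = -5*r
(m(T(3)) + (-76 - 1*71))*(-21) = (-5*3 + (-76 - 1*71))*(-21) = (-15 + (-76 - 71))*(-21) = (-15 - 147)*(-21) = -162*(-21) = 3402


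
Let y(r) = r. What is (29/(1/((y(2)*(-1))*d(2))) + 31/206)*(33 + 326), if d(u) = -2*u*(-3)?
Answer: -51460855/206 ≈ -2.4981e+5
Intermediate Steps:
d(u) = 6*u
(29/(1/((y(2)*(-1))*d(2))) + 31/206)*(33 + 326) = (29/(1/((2*(-1))*(6*2))) + 31/206)*(33 + 326) = (29/(1/(-2*12)) + 31*(1/206))*359 = (29/(1/(-24)) + 31/206)*359 = (29/(-1/24) + 31/206)*359 = (29*(-24) + 31/206)*359 = (-696 + 31/206)*359 = -143345/206*359 = -51460855/206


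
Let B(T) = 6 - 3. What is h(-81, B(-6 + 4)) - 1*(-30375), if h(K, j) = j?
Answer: 30378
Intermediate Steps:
B(T) = 3
h(-81, B(-6 + 4)) - 1*(-30375) = 3 - 1*(-30375) = 3 + 30375 = 30378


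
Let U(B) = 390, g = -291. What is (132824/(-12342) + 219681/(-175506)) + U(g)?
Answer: 136459059739/361015842 ≈ 377.99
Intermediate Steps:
(132824/(-12342) + 219681/(-175506)) + U(g) = (132824/(-12342) + 219681/(-175506)) + 390 = (132824*(-1/12342) + 219681*(-1/175506)) + 390 = (-66412/6171 - 73227/58502) + 390 = -4337118641/361015842 + 390 = 136459059739/361015842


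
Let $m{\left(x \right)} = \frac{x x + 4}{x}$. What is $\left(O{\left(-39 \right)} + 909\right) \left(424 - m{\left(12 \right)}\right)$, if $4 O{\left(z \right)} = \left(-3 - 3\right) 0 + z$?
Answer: $\frac{1480765}{4} \approx 3.7019 \cdot 10^{5}$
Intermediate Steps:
$m{\left(x \right)} = \frac{4 + x^{2}}{x}$ ($m{\left(x \right)} = \frac{x^{2} + 4}{x} = \frac{4 + x^{2}}{x}$)
$O{\left(z \right)} = \frac{z}{4}$ ($O{\left(z \right)} = \frac{\left(-3 - 3\right) 0 + z}{4} = \frac{\left(-6\right) 0 + z}{4} = \frac{0 + z}{4} = \frac{z}{4}$)
$\left(O{\left(-39 \right)} + 909\right) \left(424 - m{\left(12 \right)}\right) = \left(\frac{1}{4} \left(-39\right) + 909\right) \left(424 - \left(12 + \frac{4}{12}\right)\right) = \left(- \frac{39}{4} + 909\right) \left(424 - \left(12 + 4 \cdot \frac{1}{12}\right)\right) = \frac{3597 \left(424 - \left(12 + \frac{1}{3}\right)\right)}{4} = \frac{3597 \left(424 - \frac{37}{3}\right)}{4} = \frac{3597}{4} \cdot \frac{1235}{3} = \frac{1480765}{4}$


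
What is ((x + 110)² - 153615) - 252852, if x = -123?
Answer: -406298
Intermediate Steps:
((x + 110)² - 153615) - 252852 = ((-123 + 110)² - 153615) - 252852 = ((-13)² - 153615) - 252852 = (169 - 153615) - 252852 = -153446 - 252852 = -406298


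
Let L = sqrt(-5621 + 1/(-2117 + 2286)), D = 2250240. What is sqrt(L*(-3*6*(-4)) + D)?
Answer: 4*sqrt(23768160 + 117*I*sqrt(237487))/13 ≈ 1500.1 + 1.7993*I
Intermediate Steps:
L = 2*I*sqrt(237487)/13 (L = sqrt(-5621 + 1/169) = sqrt(-949948/169) = 2*I*sqrt(237487)/13 ≈ 74.973*I)
sqrt(L*(-3*6*(-4)) + D) = sqrt((2*I*sqrt(237487)/13)*(-3*6*(-4)) + 2250240) = sqrt((2*I*sqrt(237487)/13)*(-18*(-4)) + 2250240) = sqrt((2*I*sqrt(237487)/13)*72 + 2250240) = sqrt(144*I*sqrt(237487)/13 + 2250240) = sqrt(2250240 + 144*I*sqrt(237487)/13)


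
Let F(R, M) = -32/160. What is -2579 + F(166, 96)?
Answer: -12896/5 ≈ -2579.2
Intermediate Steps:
F(R, M) = -⅕ (F(R, M) = -32*1/160 = -⅕)
-2579 + F(166, 96) = -2579 - ⅕ = -12896/5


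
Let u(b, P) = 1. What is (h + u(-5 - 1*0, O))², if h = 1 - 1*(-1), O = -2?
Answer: 9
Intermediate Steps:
h = 2 (h = 1 + 1 = 2)
(h + u(-5 - 1*0, O))² = (2 + 1)² = 3² = 9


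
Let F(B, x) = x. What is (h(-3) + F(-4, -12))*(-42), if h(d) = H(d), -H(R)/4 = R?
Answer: 0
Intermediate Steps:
H(R) = -4*R
h(d) = -4*d
(h(-3) + F(-4, -12))*(-42) = (-4*(-3) - 12)*(-42) = (12 - 12)*(-42) = 0*(-42) = 0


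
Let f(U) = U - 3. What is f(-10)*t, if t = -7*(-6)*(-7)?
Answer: 3822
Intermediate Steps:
f(U) = -3 + U
t = -294 (t = 42*(-7) = -294)
f(-10)*t = (-3 - 10)*(-294) = -13*(-294) = 3822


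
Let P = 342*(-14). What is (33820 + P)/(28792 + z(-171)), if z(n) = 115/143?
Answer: 4151576/4117371 ≈ 1.0083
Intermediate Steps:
P = -4788
z(n) = 115/143 (z(n) = 115*(1/143) = 115/143)
(33820 + P)/(28792 + z(-171)) = (33820 - 4788)/(28792 + 115/143) = 29032/(4117371/143) = 29032*(143/4117371) = 4151576/4117371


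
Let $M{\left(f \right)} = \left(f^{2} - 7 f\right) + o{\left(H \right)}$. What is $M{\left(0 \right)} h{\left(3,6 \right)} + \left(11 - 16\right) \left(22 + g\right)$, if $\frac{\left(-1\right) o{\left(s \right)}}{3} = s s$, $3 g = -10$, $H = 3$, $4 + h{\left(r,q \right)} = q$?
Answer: $- \frac{442}{3} \approx -147.33$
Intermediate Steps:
$h{\left(r,q \right)} = -4 + q$
$g = - \frac{10}{3}$ ($g = \frac{1}{3} \left(-10\right) = - \frac{10}{3} \approx -3.3333$)
$o{\left(s \right)} = - 3 s^{2}$ ($o{\left(s \right)} = - 3 s s = - 3 s^{2}$)
$M{\left(f \right)} = -27 + f^{2} - 7 f$ ($M{\left(f \right)} = \left(f^{2} - 7 f\right) - 3 \cdot 3^{2} = \left(f^{2} - 7 f\right) - 27 = -27 + f^{2} - 7 f$)
$M{\left(0 \right)} h{\left(3,6 \right)} + \left(11 - 16\right) \left(22 + g\right) = \left(-27 + 0^{2} - 0\right) \left(-4 + 6\right) + \left(11 - 16\right) \left(22 - \frac{10}{3}\right) = \left(-27 + 0 + 0\right) 2 - \frac{280}{3} = \left(-27\right) 2 - \frac{280}{3} = -54 - \frac{280}{3} = - \frac{442}{3}$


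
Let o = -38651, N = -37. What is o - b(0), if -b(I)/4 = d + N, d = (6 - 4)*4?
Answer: -38767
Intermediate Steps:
d = 8 (d = 2*4 = 8)
b(I) = 116 (b(I) = -4*(8 - 37) = -4*(-29) = 116)
o - b(0) = -38651 - 1*116 = -38651 - 116 = -38767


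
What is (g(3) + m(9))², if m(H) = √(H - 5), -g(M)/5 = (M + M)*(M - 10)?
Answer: 44944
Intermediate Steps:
g(M) = -10*M*(-10 + M) (g(M) = -5*(M + M)*(M - 10) = -5*2*M*(-10 + M) = -10*M*(-10 + M))
m(H) = √(-5 + H)
(g(3) + m(9))² = (10*3*(10 - 1*3) + √(-5 + 9))² = (10*3*(10 - 3) + √4)² = (10*3*7 + 2)² = (210 + 2)² = 212² = 44944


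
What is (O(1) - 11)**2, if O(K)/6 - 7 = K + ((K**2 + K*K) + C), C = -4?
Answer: 625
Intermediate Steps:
O(K) = 18 + 6*K + 12*K**2 (O(K) = 42 + 6*(K + ((K**2 + K*K) - 4)) = 42 + 6*(K + ((K**2 + K**2) - 4)) = 42 + 6*(K + (2*K**2 - 4)) = 42 + 6*(K + (-4 + 2*K**2)) = 42 + 6*(-4 + K + 2*K**2) = 42 + (-24 + 6*K + 12*K**2) = 18 + 6*K + 12*K**2)
(O(1) - 11)**2 = ((18 + 6*1 + 12*1**2) - 11)**2 = ((18 + 6 + 12*1) - 11)**2 = ((18 + 6 + 12) - 11)**2 = (36 - 11)**2 = 25**2 = 625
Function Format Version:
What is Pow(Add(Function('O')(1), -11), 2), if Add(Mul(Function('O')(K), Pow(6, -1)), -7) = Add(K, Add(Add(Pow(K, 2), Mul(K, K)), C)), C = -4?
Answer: 625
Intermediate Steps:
Function('O')(K) = Add(18, Mul(6, K), Mul(12, Pow(K, 2))) (Function('O')(K) = Add(42, Mul(6, Add(K, Add(Add(Pow(K, 2), Mul(K, K)), -4)))) = Add(42, Mul(6, Add(K, Add(Add(Pow(K, 2), Pow(K, 2)), -4)))) = Add(42, Mul(6, Add(K, Add(Mul(2, Pow(K, 2)), -4)))) = Add(42, Mul(6, Add(K, Add(-4, Mul(2, Pow(K, 2)))))) = Add(42, Mul(6, Add(-4, K, Mul(2, Pow(K, 2))))) = Add(42, Add(-24, Mul(6, K), Mul(12, Pow(K, 2)))) = Add(18, Mul(6, K), Mul(12, Pow(K, 2))))
Pow(Add(Function('O')(1), -11), 2) = Pow(Add(Add(18, Mul(6, 1), Mul(12, Pow(1, 2))), -11), 2) = Pow(Add(Add(18, 6, Mul(12, 1)), -11), 2) = Pow(Add(Add(18, 6, 12), -11), 2) = Pow(Add(36, -11), 2) = Pow(25, 2) = 625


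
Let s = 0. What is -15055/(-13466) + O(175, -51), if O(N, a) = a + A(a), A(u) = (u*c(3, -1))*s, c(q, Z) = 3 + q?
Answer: -671711/13466 ≈ -49.882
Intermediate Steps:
A(u) = 0 (A(u) = (u*(3 + 3))*0 = (u*6)*0 = (6*u)*0 = 0)
O(N, a) = a (O(N, a) = a + 0 = a)
-15055/(-13466) + O(175, -51) = -15055/(-13466) - 51 = -15055*(-1/13466) - 51 = 15055/13466 - 51 = -671711/13466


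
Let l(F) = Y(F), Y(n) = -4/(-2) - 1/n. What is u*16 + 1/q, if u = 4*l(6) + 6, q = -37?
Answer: 23677/111 ≈ 213.31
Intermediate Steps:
Y(n) = 2 - 1/n (Y(n) = -4*(-½) - 1/n = 2 - 1/n)
l(F) = 2 - 1/F
u = 40/3 (u = 4*(2 - 1/6) + 6 = 4*(2 - 1*⅙) + 6 = 4*(2 - ⅙) + 6 = 4*(11/6) + 6 = 22/3 + 6 = 40/3 ≈ 13.333)
u*16 + 1/q = (40/3)*16 + 1/(-37) = 640/3 - 1/37 = 23677/111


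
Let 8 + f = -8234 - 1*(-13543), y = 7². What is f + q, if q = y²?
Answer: 7702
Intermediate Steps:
y = 49
f = 5301 (f = -8 + (-8234 - 1*(-13543)) = -8 + (-8234 + 13543) = -8 + 5309 = 5301)
q = 2401 (q = 49² = 2401)
f + q = 5301 + 2401 = 7702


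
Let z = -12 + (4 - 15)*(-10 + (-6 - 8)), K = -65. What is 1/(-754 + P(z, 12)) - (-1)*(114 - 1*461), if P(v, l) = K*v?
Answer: -5945499/17134 ≈ -347.00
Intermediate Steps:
z = 252 (z = -12 - 11*(-10 - 14) = -12 - 11*(-24) = -12 + 264 = 252)
P(v, l) = -65*v
1/(-754 + P(z, 12)) - (-1)*(114 - 1*461) = 1/(-754 - 65*252) - (-1)*(114 - 1*461) = 1/(-754 - 16380) - (-1)*(114 - 461) = 1/(-17134) - (-1)*(-347) = -1/17134 - 1*347 = -1/17134 - 347 = -5945499/17134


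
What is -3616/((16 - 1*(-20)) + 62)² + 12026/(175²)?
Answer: 24274/1500625 ≈ 0.016176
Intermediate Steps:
-3616/((16 - 1*(-20)) + 62)² + 12026/(175²) = -3616/((16 + 20) + 62)² + 12026/30625 = -3616/(36 + 62)² + 12026*(1/30625) = -3616/(98²) + 1718/4375 = -3616/9604 + 1718/4375 = -3616*1/9604 + 1718/4375 = -904/2401 + 1718/4375 = 24274/1500625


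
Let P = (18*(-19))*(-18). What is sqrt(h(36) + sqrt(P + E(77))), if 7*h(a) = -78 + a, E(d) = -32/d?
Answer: sqrt(-35574 + 154*sqrt(9124115))/77 ≈ 8.5122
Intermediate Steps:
P = 6156 (P = -342*(-18) = 6156)
h(a) = -78/7 + a/7 (h(a) = (-78 + a)/7 = -78/7 + a/7)
sqrt(h(36) + sqrt(P + E(77))) = sqrt((-78/7 + (1/7)*36) + sqrt(6156 - 32/77)) = sqrt((-78/7 + 36/7) + sqrt(6156 - 32*1/77)) = sqrt(-6 + sqrt(6156 - 32/77)) = sqrt(-6 + sqrt(473980/77)) = sqrt(-6 + 2*sqrt(9124115)/77)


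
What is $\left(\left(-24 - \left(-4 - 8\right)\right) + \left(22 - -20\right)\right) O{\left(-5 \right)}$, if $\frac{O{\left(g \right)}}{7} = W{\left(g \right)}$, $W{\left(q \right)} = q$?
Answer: $-1050$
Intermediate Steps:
$O{\left(g \right)} = 7 g$
$\left(\left(-24 - \left(-4 - 8\right)\right) + \left(22 - -20\right)\right) O{\left(-5 \right)} = \left(\left(-24 - \left(-4 - 8\right)\right) + \left(22 - -20\right)\right) 7 \left(-5\right) = \left(\left(-24 - -12\right) + \left(22 + 20\right)\right) \left(-35\right) = \left(\left(-24 + 12\right) + 42\right) \left(-35\right) = \left(-12 + 42\right) \left(-35\right) = 30 \left(-35\right) = -1050$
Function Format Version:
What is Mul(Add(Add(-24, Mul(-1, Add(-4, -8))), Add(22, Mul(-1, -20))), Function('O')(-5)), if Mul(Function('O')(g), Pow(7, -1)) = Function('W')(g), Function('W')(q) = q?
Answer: -1050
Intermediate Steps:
Function('O')(g) = Mul(7, g)
Mul(Add(Add(-24, Mul(-1, Add(-4, -8))), Add(22, Mul(-1, -20))), Function('O')(-5)) = Mul(Add(Add(-24, Mul(-1, Add(-4, -8))), Add(22, Mul(-1, -20))), Mul(7, -5)) = Mul(Add(Add(-24, Mul(-1, -12)), Add(22, 20)), -35) = Mul(Add(Add(-24, 12), 42), -35) = Mul(Add(-12, 42), -35) = Mul(30, -35) = -1050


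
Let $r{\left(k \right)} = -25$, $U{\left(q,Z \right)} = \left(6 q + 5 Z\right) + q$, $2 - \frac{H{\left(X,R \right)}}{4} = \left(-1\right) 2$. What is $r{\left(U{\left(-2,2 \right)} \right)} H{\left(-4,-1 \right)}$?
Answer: $-400$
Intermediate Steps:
$H{\left(X,R \right)} = 16$ ($H{\left(X,R \right)} = 8 - 4 \left(\left(-1\right) 2\right) = 8 - -8 = 8 + 8 = 16$)
$U{\left(q,Z \right)} = 5 Z + 7 q$ ($U{\left(q,Z \right)} = \left(5 Z + 6 q\right) + q = 5 Z + 7 q$)
$r{\left(U{\left(-2,2 \right)} \right)} H{\left(-4,-1 \right)} = \left(-25\right) 16 = -400$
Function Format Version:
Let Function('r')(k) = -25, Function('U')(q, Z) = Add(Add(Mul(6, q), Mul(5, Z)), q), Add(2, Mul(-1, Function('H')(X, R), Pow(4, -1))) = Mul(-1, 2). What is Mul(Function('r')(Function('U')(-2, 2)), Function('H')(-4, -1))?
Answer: -400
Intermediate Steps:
Function('H')(X, R) = 16 (Function('H')(X, R) = Add(8, Mul(-4, Mul(-1, 2))) = Add(8, Mul(-4, -2)) = Add(8, 8) = 16)
Function('U')(q, Z) = Add(Mul(5, Z), Mul(7, q)) (Function('U')(q, Z) = Add(Add(Mul(5, Z), Mul(6, q)), q) = Add(Mul(5, Z), Mul(7, q)))
Mul(Function('r')(Function('U')(-2, 2)), Function('H')(-4, -1)) = Mul(-25, 16) = -400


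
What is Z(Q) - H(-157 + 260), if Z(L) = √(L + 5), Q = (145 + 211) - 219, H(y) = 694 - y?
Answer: -591 + √142 ≈ -579.08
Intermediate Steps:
Q = 137 (Q = 356 - 219 = 137)
Z(L) = √(5 + L)
Z(Q) - H(-157 + 260) = √(5 + 137) - (694 - (-157 + 260)) = √142 - (694 - 1*103) = √142 - (694 - 103) = √142 - 1*591 = √142 - 591 = -591 + √142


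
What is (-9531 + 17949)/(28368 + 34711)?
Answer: 8418/63079 ≈ 0.13345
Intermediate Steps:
(-9531 + 17949)/(28368 + 34711) = 8418/63079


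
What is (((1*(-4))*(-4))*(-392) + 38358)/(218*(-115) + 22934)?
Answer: -16043/1068 ≈ -15.022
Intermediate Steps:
(((1*(-4))*(-4))*(-392) + 38358)/(218*(-115) + 22934) = (-4*(-4)*(-392) + 38358)/(-25070 + 22934) = (16*(-392) + 38358)/(-2136) = (-6272 + 38358)*(-1/2136) = 32086*(-1/2136) = -16043/1068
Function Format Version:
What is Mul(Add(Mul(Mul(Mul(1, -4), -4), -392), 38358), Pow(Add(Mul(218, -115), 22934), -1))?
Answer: Rational(-16043, 1068) ≈ -15.022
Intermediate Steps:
Mul(Add(Mul(Mul(Mul(1, -4), -4), -392), 38358), Pow(Add(Mul(218, -115), 22934), -1)) = Mul(Add(Mul(Mul(-4, -4), -392), 38358), Pow(Add(-25070, 22934), -1)) = Mul(Add(Mul(16, -392), 38358), Pow(-2136, -1)) = Mul(Add(-6272, 38358), Rational(-1, 2136)) = Mul(32086, Rational(-1, 2136)) = Rational(-16043, 1068)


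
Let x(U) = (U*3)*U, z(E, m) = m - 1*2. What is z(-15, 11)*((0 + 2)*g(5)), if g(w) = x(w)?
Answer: 1350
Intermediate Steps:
z(E, m) = -2 + m (z(E, m) = m - 2 = -2 + m)
x(U) = 3*U² (x(U) = (3*U)*U = 3*U²)
g(w) = 3*w²
z(-15, 11)*((0 + 2)*g(5)) = (-2 + 11)*((0 + 2)*(3*5²)) = 9*(2*(3*25)) = 9*(2*75) = 9*150 = 1350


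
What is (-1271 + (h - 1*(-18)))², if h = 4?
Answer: 1560001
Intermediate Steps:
(-1271 + (h - 1*(-18)))² = (-1271 + (4 - 1*(-18)))² = (-1271 + (4 + 18))² = (-1271 + 22)² = (-1249)² = 1560001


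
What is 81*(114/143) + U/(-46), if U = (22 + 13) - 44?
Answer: 426051/6578 ≈ 64.769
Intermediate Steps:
U = -9 (U = 35 - 44 = -9)
81*(114/143) + U/(-46) = 81*(114/143) - 9/(-46) = 81*(114*(1/143)) - 9*(-1/46) = 81*(114/143) + 9/46 = 9234/143 + 9/46 = 426051/6578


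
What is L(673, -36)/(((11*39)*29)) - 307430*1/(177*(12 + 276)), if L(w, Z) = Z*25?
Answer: -645102505/105698736 ≈ -6.1032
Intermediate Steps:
L(w, Z) = 25*Z
L(673, -36)/(((11*39)*29)) - 307430*1/(177*(12 + 276)) = (25*(-36))/(((11*39)*29)) - 307430*1/(177*(12 + 276)) = -900/(429*29) - 307430/(177*288) = -900/12441 - 307430/50976 = -900*1/12441 - 307430*1/50976 = -300/4147 - 153715/25488 = -645102505/105698736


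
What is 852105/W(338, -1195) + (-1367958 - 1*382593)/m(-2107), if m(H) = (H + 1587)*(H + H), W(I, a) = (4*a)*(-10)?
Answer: 8917621533/523715920 ≈ 17.028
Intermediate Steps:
W(I, a) = -40*a
m(H) = 2*H*(1587 + H) (m(H) = (1587 + H)*(2*H) = 2*H*(1587 + H))
852105/W(338, -1195) + (-1367958 - 1*382593)/m(-2107) = 852105/((-40*(-1195))) + (-1367958 - 1*382593)/((2*(-2107)*(1587 - 2107))) = 852105/47800 + (-1367958 - 382593)/((2*(-2107)*(-520))) = 852105*(1/47800) - 1750551/2191280 = 170421/9560 - 1750551*1/2191280 = 170421/9560 - 1750551/2191280 = 8917621533/523715920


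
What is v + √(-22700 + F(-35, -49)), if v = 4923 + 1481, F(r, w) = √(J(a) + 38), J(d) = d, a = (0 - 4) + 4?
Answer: 6404 + √(-22700 + √38) ≈ 6404.0 + 150.64*I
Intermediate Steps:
a = 0 (a = -4 + 4 = 0)
F(r, w) = √38 (F(r, w) = √(0 + 38) = √38)
v = 6404
v + √(-22700 + F(-35, -49)) = 6404 + √(-22700 + √38)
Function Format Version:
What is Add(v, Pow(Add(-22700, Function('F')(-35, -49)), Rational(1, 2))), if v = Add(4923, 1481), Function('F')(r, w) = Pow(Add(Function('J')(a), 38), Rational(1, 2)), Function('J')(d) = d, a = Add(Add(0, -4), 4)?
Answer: Add(6404, Pow(Add(-22700, Pow(38, Rational(1, 2))), Rational(1, 2))) ≈ Add(6404.0, Mul(150.64, I))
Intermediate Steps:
a = 0 (a = Add(-4, 4) = 0)
Function('F')(r, w) = Pow(38, Rational(1, 2)) (Function('F')(r, w) = Pow(Add(0, 38), Rational(1, 2)) = Pow(38, Rational(1, 2)))
v = 6404
Add(v, Pow(Add(-22700, Function('F')(-35, -49)), Rational(1, 2))) = Add(6404, Pow(Add(-22700, Pow(38, Rational(1, 2))), Rational(1, 2)))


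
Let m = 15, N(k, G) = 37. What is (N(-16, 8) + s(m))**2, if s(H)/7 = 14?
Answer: 18225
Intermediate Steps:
s(H) = 98 (s(H) = 7*14 = 98)
(N(-16, 8) + s(m))**2 = (37 + 98)**2 = 135**2 = 18225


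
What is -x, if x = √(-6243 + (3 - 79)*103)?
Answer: -I*√14071 ≈ -118.62*I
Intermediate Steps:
x = I*√14071 (x = √(-6243 - 76*103) = √(-6243 - 7828) = √(-14071) = I*√14071 ≈ 118.62*I)
-x = -I*√14071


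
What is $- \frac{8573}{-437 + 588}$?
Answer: $- \frac{8573}{151} \approx -56.775$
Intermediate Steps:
$- \frac{8573}{-437 + 588} = - \frac{8573}{151}$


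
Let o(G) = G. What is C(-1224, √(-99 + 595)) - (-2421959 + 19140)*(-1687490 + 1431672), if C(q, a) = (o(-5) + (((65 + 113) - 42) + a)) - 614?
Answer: -614684351425 + 4*√31 ≈ -6.1468e+11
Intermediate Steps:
C(q, a) = -483 + a (C(q, a) = (-5 + (((65 + 113) - 42) + a)) - 614 = (-5 + ((178 - 42) + a)) - 614 = (-5 + (136 + a)) - 614 = (131 + a) - 614 = -483 + a)
C(-1224, √(-99 + 595)) - (-2421959 + 19140)*(-1687490 + 1431672) = (-483 + √(-99 + 595)) - (-2421959 + 19140)*(-1687490 + 1431672) = (-483 + √496) - (-2402819)*(-255818) = (-483 + 4*√31) - 1*614684350942 = (-483 + 4*√31) - 614684350942 = -614684351425 + 4*√31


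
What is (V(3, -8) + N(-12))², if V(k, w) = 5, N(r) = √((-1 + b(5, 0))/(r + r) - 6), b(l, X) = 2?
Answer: (60 + I*√870)²/144 ≈ 18.958 + 24.58*I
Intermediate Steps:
N(r) = √(-6 + 1/(2*r)) (N(r) = √((-1 + 2)/(r + r) - 6) = √(1/(2*r) - 6) = √(-6 + 1/(2*r)))
(V(3, -8) + N(-12))² = (5 + √(-24 + 2/(-12))/2)² = (5 + √(-24 + 2*(-1/12))/2)² = (5 + √(-24 - ⅙)/2)² = (5 + √(-145/6)/2)² = (5 + (I*√870/6)/2)² = (5 + I*√870/12)²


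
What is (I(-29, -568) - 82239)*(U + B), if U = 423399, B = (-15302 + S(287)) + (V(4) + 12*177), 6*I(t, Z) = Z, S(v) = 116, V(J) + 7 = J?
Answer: -33784302778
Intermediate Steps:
V(J) = -7 + J
I(t, Z) = Z/6
B = -13065 (B = (-15302 + 116) + ((-7 + 4) + 12*177) = -15186 + (-3 + 2124) = -15186 + 2121 = -13065)
(I(-29, -568) - 82239)*(U + B) = ((1/6)*(-568) - 82239)*(423399 - 13065) = (-284/3 - 82239)*410334 = -247001/3*410334 = -33784302778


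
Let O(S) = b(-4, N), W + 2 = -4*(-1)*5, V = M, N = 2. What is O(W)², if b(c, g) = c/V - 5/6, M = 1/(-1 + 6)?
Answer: 15625/36 ≈ 434.03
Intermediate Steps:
M = ⅕ (M = 1/5 = ⅕ ≈ 0.20000)
V = ⅕ ≈ 0.20000
W = 18 (W = -2 - 4*(-1)*5 = -2 + 4*5 = -2 + 20 = 18)
b(c, g) = -⅚ + 5*c (b(c, g) = c/(⅕) - 5/6 = c*5 - 5*⅙ = 5*c - ⅚ = -⅚ + 5*c)
O(S) = -125/6 (O(S) = -⅚ + 5*(-4) = -⅚ - 20 = -125/6)
O(W)² = (-125/6)² = 15625/36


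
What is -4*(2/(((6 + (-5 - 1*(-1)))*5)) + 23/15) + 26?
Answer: 286/15 ≈ 19.067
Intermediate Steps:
-4*(2/(((6 + (-5 - 1*(-1)))*5)) + 23/15) + 26 = -4*(2/(((6 + (-5 + 1))*5)) + 23*(1/15)) + 26 = -4*(2/(((6 - 4)*5)) + 23/15) + 26 = -4*(2/((2*5)) + 23/15) + 26 = -4*(2/10 + 23/15) + 26 = -4*(2*(⅒) + 23/15) + 26 = -4*(⅕ + 23/15) + 26 = -4*26/15 + 26 = -104/15 + 26 = 286/15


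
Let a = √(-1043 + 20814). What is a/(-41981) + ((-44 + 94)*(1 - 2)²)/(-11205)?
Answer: -10/2241 - √19771/41981 ≈ -0.0078117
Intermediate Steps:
a = √19771 ≈ 140.61
a/(-41981) + ((-44 + 94)*(1 - 2)²)/(-11205) = √19771/(-41981) + ((-44 + 94)*(1 - 2)²)/(-11205) = √19771*(-1/41981) + (50*(-1)²)*(-1/11205) = -√19771/41981 + (50*1)*(-1/11205) = -√19771/41981 + 50*(-1/11205) = -√19771/41981 - 10/2241 = -10/2241 - √19771/41981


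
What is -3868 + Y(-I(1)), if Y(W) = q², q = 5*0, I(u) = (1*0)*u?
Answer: -3868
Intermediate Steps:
I(u) = 0 (I(u) = 0*u = 0)
q = 0
Y(W) = 0 (Y(W) = 0² = 0)
-3868 + Y(-I(1)) = -3868 + 0 = -3868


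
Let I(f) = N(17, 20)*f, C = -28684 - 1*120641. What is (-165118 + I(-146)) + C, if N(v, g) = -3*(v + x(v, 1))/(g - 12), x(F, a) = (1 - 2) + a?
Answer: -1254049/4 ≈ -3.1351e+5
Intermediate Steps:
C = -149325 (C = -28684 - 120641 = -149325)
x(F, a) = -1 + a
N(v, g) = -3*v/(-12 + g) (N(v, g) = -3*(v + (-1 + 1))/(g - 12) = -3*(v + 0)/(-12 + g) = -3*v/(-12 + g))
I(f) = -51*f/8 (I(f) = (-3*17/(-12 + 20))*f = (-3*17/8)*f = (-3*17*⅛)*f = -51*f/8)
(-165118 + I(-146)) + C = (-165118 - 51/8*(-146)) - 149325 = (-165118 + 3723/4) - 149325 = -656749/4 - 149325 = -1254049/4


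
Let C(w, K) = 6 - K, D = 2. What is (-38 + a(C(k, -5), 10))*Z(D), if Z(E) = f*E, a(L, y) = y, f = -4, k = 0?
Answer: 224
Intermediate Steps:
Z(E) = -4*E
(-38 + a(C(k, -5), 10))*Z(D) = (-38 + 10)*(-4*2) = -28*(-8) = 224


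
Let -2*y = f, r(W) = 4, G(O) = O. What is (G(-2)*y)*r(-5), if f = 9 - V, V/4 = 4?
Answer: -28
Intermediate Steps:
V = 16 (V = 4*4 = 16)
f = -7 (f = 9 - 1*16 = 9 - 16 = -7)
y = 7/2 (y = -½*(-7) = 7/2 ≈ 3.5000)
(G(-2)*y)*r(-5) = -2*7/2*4 = -7*4 = -28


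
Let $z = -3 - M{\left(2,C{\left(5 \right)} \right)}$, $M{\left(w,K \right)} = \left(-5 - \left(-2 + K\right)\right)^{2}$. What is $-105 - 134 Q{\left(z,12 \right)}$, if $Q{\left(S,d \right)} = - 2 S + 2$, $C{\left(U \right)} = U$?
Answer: $-18329$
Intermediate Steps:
$M{\left(w,K \right)} = \left(-3 - K\right)^{2}$
$z = -67$ ($z = -3 - \left(3 + 5\right)^{2} = -3 - 8^{2} = -3 - 64 = -67$)
$Q{\left(S,d \right)} = 2 - 2 S$
$-105 - 134 Q{\left(z,12 \right)} = -105 - 134 \left(2 - -134\right) = -105 - 134 \left(2 + 134\right) = -105 - 18224 = -18329$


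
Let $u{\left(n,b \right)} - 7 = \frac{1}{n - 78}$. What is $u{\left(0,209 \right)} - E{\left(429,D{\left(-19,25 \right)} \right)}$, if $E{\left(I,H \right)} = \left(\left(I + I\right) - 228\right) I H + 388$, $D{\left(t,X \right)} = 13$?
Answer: $- \frac{274083499}{78} \approx -3.5139 \cdot 10^{6}$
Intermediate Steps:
$u{\left(n,b \right)} = 7 + \frac{1}{-78 + n}$ ($u{\left(n,b \right)} = 7 + \frac{1}{n - 78} = 7 + \frac{1}{-78 + n}$)
$E{\left(I,H \right)} = 388 + H I \left(-228 + 2 I\right)$ ($E{\left(I,H \right)} = \left(2 I - 228\right) I H + 388 = \left(-228 + 2 I\right) I H + 388 = I \left(-228 + 2 I\right) H + 388 = H I \left(-228 + 2 I\right) + 388 = 388 + H I \left(-228 + 2 I\right)$)
$u{\left(0,209 \right)} - E{\left(429,D{\left(-19,25 \right)} \right)} = \frac{-545 + 7 \cdot 0}{-78 + 0} - \left(388 - 2964 \cdot 429 + 2 \cdot 13 \cdot 429^{2}\right) = \frac{-545 + 0}{-78} - \left(388 - 1271556 + 2 \cdot 13 \cdot 184041\right) = \left(- \frac{1}{78}\right) \left(-545\right) - \left(388 - 1271556 + 4785066\right) = \frac{545}{78} - 3513898 = - \frac{274083499}{78}$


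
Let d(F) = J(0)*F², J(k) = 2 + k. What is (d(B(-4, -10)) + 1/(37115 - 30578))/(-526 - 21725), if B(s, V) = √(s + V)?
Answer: 183035/145454787 ≈ 0.0012584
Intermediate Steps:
B(s, V) = √(V + s)
d(F) = 2*F² (d(F) = (2 + 0)*F² = 2*F²)
(d(B(-4, -10)) + 1/(37115 - 30578))/(-526 - 21725) = (2*(√(-10 - 4))² + 1/(37115 - 30578))/(-526 - 21725) = (2*(√(-14))² + 1/6537)/(-22251) = (2*(I*√14)² + 1/6537)*(-1/22251) = (2*(-14) + 1/6537)*(-1/22251) = (-28 + 1/6537)*(-1/22251) = -183035/6537*(-1/22251) = 183035/145454787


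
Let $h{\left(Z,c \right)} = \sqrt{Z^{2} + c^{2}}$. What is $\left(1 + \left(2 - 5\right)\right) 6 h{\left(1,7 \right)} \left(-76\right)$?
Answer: $4560 \sqrt{2} \approx 6448.8$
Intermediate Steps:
$\left(1 + \left(2 - 5\right)\right) 6 h{\left(1,7 \right)} \left(-76\right) = \left(1 + \left(2 - 5\right)\right) 6 \sqrt{1^{2} + 7^{2}} \left(-76\right) = \left(1 - 3\right) 6 \sqrt{1 + 49} \left(-76\right) = \left(-2\right) 6 \sqrt{50} \left(-76\right) = - 12 \cdot 5 \sqrt{2} \left(-76\right) = - 60 \sqrt{2} \left(-76\right) = 4560 \sqrt{2}$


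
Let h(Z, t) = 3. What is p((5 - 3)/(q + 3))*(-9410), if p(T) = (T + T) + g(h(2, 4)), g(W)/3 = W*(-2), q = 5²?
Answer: 1176250/7 ≈ 1.6804e+5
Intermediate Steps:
q = 25
g(W) = -6*W (g(W) = 3*(W*(-2)) = 3*(-2*W) = -6*W)
p(T) = -18 + 2*T (p(T) = (T + T) - 6*3 = 2*T - 18 = -18 + 2*T)
p((5 - 3)/(q + 3))*(-9410) = (-18 + 2*((5 - 3)/(25 + 3)))*(-9410) = (-18 + 2*(2/28))*(-9410) = (-18 + 2*(2*(1/28)))*(-9410) = (-18 + 2*(1/14))*(-9410) = (-18 + ⅐)*(-9410) = -125/7*(-9410) = 1176250/7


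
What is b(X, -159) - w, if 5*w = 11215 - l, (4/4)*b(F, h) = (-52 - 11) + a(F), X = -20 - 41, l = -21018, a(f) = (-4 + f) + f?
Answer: -33178/5 ≈ -6635.6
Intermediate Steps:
a(f) = -4 + 2*f
X = -61
b(F, h) = -67 + 2*F (b(F, h) = (-52 - 11) + (-4 + 2*F) = -63 + (-4 + 2*F) = -67 + 2*F)
w = 32233/5 (w = (11215 - 1*(-21018))/5 = (11215 + 21018)/5 = (1/5)*32233 = 32233/5 ≈ 6446.6)
b(X, -159) - w = (-67 + 2*(-61)) - 1*32233/5 = (-67 - 122) - 32233/5 = -189 - 32233/5 = -33178/5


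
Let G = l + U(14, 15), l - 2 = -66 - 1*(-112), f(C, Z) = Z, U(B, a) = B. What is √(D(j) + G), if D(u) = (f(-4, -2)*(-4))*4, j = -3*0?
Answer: √94 ≈ 9.6954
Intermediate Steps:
l = 48 (l = 2 + (-66 - 1*(-112)) = 2 + (-66 + 112) = 2 + 46 = 48)
G = 62 (G = 48 + 14 = 62)
j = 0
D(u) = 32 (D(u) = -2*(-4)*4 = 8*4 = 32)
√(D(j) + G) = √(32 + 62) = √94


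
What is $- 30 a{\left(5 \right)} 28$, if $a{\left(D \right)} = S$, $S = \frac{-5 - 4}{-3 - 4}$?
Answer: $-1080$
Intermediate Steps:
$S = \frac{9}{7}$ ($S = - \frac{9}{-7} = \left(-9\right) \left(- \frac{1}{7}\right) = \frac{9}{7} \approx 1.2857$)
$a{\left(D \right)} = \frac{9}{7}$
$- 30 a{\left(5 \right)} 28 = \left(-30\right) \frac{9}{7} \cdot 28 = \left(- \frac{270}{7}\right) 28 = -1080$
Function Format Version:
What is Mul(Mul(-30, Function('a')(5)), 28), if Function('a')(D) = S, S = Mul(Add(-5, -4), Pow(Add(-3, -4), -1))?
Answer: -1080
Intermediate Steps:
S = Rational(9, 7) (S = Mul(-9, Pow(-7, -1)) = Mul(-9, Rational(-1, 7)) = Rational(9, 7) ≈ 1.2857)
Function('a')(D) = Rational(9, 7)
Mul(Mul(-30, Function('a')(5)), 28) = Mul(Mul(-30, Rational(9, 7)), 28) = Mul(Rational(-270, 7), 28) = -1080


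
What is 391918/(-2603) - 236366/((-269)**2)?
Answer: -28974839096/188355683 ≈ -153.83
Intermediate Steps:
391918/(-2603) - 236366/((-269)**2) = 391918*(-1/2603) - 236366/72361 = -391918/2603 - 236366*1/72361 = -391918/2603 - 236366/72361 = -28974839096/188355683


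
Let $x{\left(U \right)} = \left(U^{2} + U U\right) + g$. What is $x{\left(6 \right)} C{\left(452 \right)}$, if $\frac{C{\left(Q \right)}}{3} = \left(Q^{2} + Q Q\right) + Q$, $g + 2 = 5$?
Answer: $92038500$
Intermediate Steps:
$g = 3$ ($g = -2 + 5 = 3$)
$x{\left(U \right)} = 3 + 2 U^{2}$ ($x{\left(U \right)} = \left(U^{2} + U U\right) + 3 = \left(U^{2} + U^{2}\right) + 3 = 2 U^{2} + 3 = 3 + 2 U^{2}$)
$C{\left(Q \right)} = 3 Q + 6 Q^{2}$ ($C{\left(Q \right)} = 3 \left(\left(Q^{2} + Q Q\right) + Q\right) = 3 \left(\left(Q^{2} + Q^{2}\right) + Q\right) = 3 \left(2 Q^{2} + Q\right) = 3 \left(Q + 2 Q^{2}\right) = 3 Q + 6 Q^{2}$)
$x{\left(6 \right)} C{\left(452 \right)} = \left(3 + 2 \cdot 6^{2}\right) 3 \cdot 452 \left(1 + 2 \cdot 452\right) = \left(3 + 2 \cdot 36\right) 3 \cdot 452 \left(1 + 904\right) = \left(3 + 72\right) 3 \cdot 452 \cdot 905 = 75 \cdot 1227180 = 92038500$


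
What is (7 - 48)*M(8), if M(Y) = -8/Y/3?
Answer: 41/3 ≈ 13.667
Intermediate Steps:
M(Y) = -8/(3*Y) (M(Y) = -8/Y*(⅓) = -8/(3*Y))
(7 - 48)*M(8) = (7 - 48)*(-8/3/8) = -(-328)/(3*8) = -41*(-⅓) = 41/3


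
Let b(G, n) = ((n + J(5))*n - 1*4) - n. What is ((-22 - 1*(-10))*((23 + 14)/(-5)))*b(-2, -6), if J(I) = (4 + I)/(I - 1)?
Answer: 10878/5 ≈ 2175.6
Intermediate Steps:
J(I) = (4 + I)/(-1 + I)
b(G, n) = -4 - n + n*(9/4 + n) (b(G, n) = ((n + (4 + 5)/(-1 + 5))*n - 1*4) - n = ((n + 9/4)*n - 4) - n = ((9/4 + n)*n - 4) - n = (n*(9/4 + n) - 4) - n = (-4 + n*(9/4 + n)) - n = -4 - n + n*(9/4 + n))
((-22 - 1*(-10))*((23 + 14)/(-5)))*b(-2, -6) = ((-22 - 1*(-10))*((23 + 14)/(-5)))*(-4 + (-6)**2 + (5/4)*(-6)) = ((-22 + 10)*(37*(-1/5)))*(-4 + 36 - 15/2) = -12*(-37/5)*(49/2) = (444/5)*(49/2) = 10878/5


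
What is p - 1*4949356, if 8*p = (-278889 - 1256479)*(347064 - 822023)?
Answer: 91149656883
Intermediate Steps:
p = 91154606239 (p = ((-278889 - 1256479)*(347064 - 822023))/8 = (-1535368*(-474959))/8 = (1/8)*729236849912 = 91154606239)
p - 1*4949356 = 91154606239 - 1*4949356 = 91154606239 - 4949356 = 91149656883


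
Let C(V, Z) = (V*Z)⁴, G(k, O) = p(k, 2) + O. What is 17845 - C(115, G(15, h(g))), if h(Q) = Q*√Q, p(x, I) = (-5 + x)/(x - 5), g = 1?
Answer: -2798392155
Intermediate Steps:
p(x, I) = 1 (p(x, I) = (-5 + x)/(-5 + x) = 1)
h(Q) = Q^(3/2)
G(k, O) = 1 + O
C(V, Z) = V⁴*Z⁴
17845 - C(115, G(15, h(g))) = 17845 - 115⁴*(1 + 1^(3/2))⁴ = 17845 - 174900625*(1 + 1)⁴ = 17845 - 174900625*2⁴ = 17845 - 174900625*16 = 17845 - 1*2798410000 = 17845 - 2798410000 = -2798392155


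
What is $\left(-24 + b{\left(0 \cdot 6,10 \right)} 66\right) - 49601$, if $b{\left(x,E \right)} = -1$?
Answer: $-49691$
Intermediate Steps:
$\left(-24 + b{\left(0 \cdot 6,10 \right)} 66\right) - 49601 = \left(-24 - 66\right) - 49601 = -90 - 49601 = -49691$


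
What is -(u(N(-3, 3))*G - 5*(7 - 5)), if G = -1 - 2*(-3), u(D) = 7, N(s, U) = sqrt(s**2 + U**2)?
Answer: -25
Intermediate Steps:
N(s, U) = sqrt(U**2 + s**2)
G = 5 (G = -1 + 6 = 5)
-(u(N(-3, 3))*G - 5*(7 - 5)) = -(7*5 - 5*(7 - 5)) = -(35 - 5*2) = -(35 - 10) = -1*25 = -25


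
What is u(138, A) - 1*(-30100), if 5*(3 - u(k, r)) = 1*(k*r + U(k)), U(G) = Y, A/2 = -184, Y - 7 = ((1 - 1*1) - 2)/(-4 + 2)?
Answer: 201291/5 ≈ 40258.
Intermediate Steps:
Y = 8 (Y = 7 + ((1 - 1*1) - 2)/(-4 + 2) = 7 + ((1 - 1) - 2)/(-2) = 7 + (0 - 2)*(-½) = 7 - 2*(-½) = 7 + 1 = 8)
A = -368 (A = 2*(-184) = -368)
U(G) = 8
u(k, r) = 7/5 - k*r/5 (u(k, r) = 3 - (k*r + 8)/5 = 3 - (8 + k*r)/5 = 3 + (-8/5 - k*r/5) = 7/5 - k*r/5)
u(138, A) - 1*(-30100) = (7/5 - ⅕*138*(-368)) - 1*(-30100) = (7/5 + 50784/5) + 30100 = 50791/5 + 30100 = 201291/5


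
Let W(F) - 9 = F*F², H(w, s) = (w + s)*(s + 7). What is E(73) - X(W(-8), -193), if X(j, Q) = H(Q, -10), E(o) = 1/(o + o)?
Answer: -88913/146 ≈ -608.99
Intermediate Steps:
H(w, s) = (7 + s)*(s + w) (H(w, s) = (s + w)*(7 + s) = (7 + s)*(s + w))
E(o) = 1/(2*o)
W(F) = 9 + F³ (W(F) = 9 + F*F² = 9 + F³)
X(j, Q) = 30 - 3*Q (X(j, Q) = (-10)² + 7*(-10) + 7*Q - 10*Q = 100 - 70 + 7*Q - 10*Q = 30 - 3*Q)
E(73) - X(W(-8), -193) = (½)/73 - (30 - 3*(-193)) = (½)*(1/73) - (30 + 579) = 1/146 - 1*609 = 1/146 - 609 = -88913/146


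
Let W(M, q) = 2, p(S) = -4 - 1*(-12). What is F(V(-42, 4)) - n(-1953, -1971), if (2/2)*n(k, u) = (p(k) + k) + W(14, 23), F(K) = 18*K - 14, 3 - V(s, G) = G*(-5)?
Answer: 2343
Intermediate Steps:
p(S) = 8 (p(S) = -4 + 12 = 8)
V(s, G) = 3 + 5*G (V(s, G) = 3 - G*(-5) = 3 - (-5)*G = 3 + 5*G)
F(K) = -14 + 18*K
n(k, u) = 10 + k (n(k, u) = (8 + k) + 2 = 10 + k)
F(V(-42, 4)) - n(-1953, -1971) = (-14 + 18*(3 + 5*4)) - (10 - 1953) = (-14 + 18*(3 + 20)) - 1*(-1943) = (-14 + 18*23) + 1943 = (-14 + 414) + 1943 = 400 + 1943 = 2343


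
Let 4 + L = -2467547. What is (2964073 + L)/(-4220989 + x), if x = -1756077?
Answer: -248261/2988533 ≈ -0.083071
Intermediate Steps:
L = -2467551 (L = -4 - 2467547 = -2467551)
(2964073 + L)/(-4220989 + x) = (2964073 - 2467551)/(-4220989 - 1756077) = 496522/(-5977066) = 496522*(-1/5977066) = -248261/2988533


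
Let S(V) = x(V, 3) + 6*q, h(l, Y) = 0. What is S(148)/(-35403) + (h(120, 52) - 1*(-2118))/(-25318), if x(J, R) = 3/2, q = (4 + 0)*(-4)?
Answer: -24197001/298777718 ≈ -0.080987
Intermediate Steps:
q = -16 (q = 4*(-4) = -16)
x(J, R) = 3/2 (x(J, R) = 3*(1/2) = 3/2)
S(V) = -189/2 (S(V) = 3/2 + 6*(-16) = 3/2 - 96 = -189/2)
S(148)/(-35403) + (h(120, 52) - 1*(-2118))/(-25318) = -189/2/(-35403) + (0 - 1*(-2118))/(-25318) = -189/2*(-1/35403) + (0 + 2118)*(-1/25318) = 63/23602 + 2118*(-1/25318) = 63/23602 - 1059/12659 = -24197001/298777718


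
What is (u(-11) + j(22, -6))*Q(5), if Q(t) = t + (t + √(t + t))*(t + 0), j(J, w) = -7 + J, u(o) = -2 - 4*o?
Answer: 1710 + 285*√10 ≈ 2611.3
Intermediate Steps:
Q(t) = t + t*(t + √2*√t) (Q(t) = t + (t + √(2*t))*t = t + (t + √2*√t)*t = t + t*(t + √2*√t))
(u(-11) + j(22, -6))*Q(5) = ((-2 - 4*(-11)) + (-7 + 22))*(5 + 5² + √2*5^(3/2)) = ((-2 + 44) + 15)*(5 + 25 + √2*(5*√5)) = (42 + 15)*(5 + 25 + 5*√10) = 57*(30 + 5*√10) = 1710 + 285*√10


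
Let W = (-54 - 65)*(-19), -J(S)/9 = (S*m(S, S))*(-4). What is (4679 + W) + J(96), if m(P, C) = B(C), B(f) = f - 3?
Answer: 328348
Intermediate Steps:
B(f) = -3 + f
m(P, C) = -3 + C
J(S) = 36*S*(-3 + S) (J(S) = -9*S*(-3 + S)*(-4) = -(-36)*S*(-3 + S) = 36*S*(-3 + S))
W = 2261 (W = -119*(-19) = 2261)
(4679 + W) + J(96) = (4679 + 2261) + 36*96*(-3 + 96) = 6940 + 36*96*93 = 6940 + 321408 = 328348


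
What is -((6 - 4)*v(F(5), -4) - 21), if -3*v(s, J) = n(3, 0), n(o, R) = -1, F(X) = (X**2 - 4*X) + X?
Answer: 61/3 ≈ 20.333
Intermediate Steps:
F(X) = X**2 - 3*X
v(s, J) = 1/3 (v(s, J) = -1/3*(-1) = 1/3)
-((6 - 4)*v(F(5), -4) - 21) = -((6 - 4)*(1/3) - 21) = -(2*(1/3) - 21) = -(2/3 - 21) = -1*(-61/3) = 61/3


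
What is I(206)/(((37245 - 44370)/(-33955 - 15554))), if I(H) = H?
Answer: 3399618/2375 ≈ 1431.4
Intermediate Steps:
I(206)/(((37245 - 44370)/(-33955 - 15554))) = 206/(((37245 - 44370)/(-33955 - 15554))) = 206/((-7125/(-49509))) = 206/((-7125*(-1/49509))) = 206/(2375/16503) = 206*(16503/2375) = 3399618/2375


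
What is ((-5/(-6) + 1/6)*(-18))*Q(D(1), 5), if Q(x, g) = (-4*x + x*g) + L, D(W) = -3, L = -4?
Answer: 126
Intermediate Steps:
Q(x, g) = -4 - 4*x + g*x (Q(x, g) = (-4*x + x*g) - 4 = (-4*x + g*x) - 4 = -4 - 4*x + g*x)
((-5/(-6) + 1/6)*(-18))*Q(D(1), 5) = ((-5/(-6) + 1/6)*(-18))*(-4 - 4*(-3) + 5*(-3)) = ((-5*(-1/6) + 1*(1/6))*(-18))*(-4 + 12 - 15) = ((5/6 + 1/6)*(-18))*(-7) = (1*(-18))*(-7) = -18*(-7) = 126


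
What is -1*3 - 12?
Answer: -15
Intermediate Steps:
-1*3 - 12 = -3 - 12 = -15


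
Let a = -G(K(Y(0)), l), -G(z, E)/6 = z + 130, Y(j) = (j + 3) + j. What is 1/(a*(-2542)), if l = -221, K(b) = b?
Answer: -1/2028516 ≈ -4.9297e-7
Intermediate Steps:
Y(j) = 3 + 2*j (Y(j) = (3 + j) + j = 3 + 2*j)
G(z, E) = -780 - 6*z (G(z, E) = -6*(z + 130) = -6*(130 + z) = -780 - 6*z)
a = 798 (a = -(-780 - 6*(3 + 2*0)) = -(-780 - 6*(3 + 0)) = -(-780 - 6*3) = -(-780 - 18) = -1*(-798) = 798)
1/(a*(-2542)) = 1/(798*(-2542)) = (1/798)*(-1/2542) = -1/2028516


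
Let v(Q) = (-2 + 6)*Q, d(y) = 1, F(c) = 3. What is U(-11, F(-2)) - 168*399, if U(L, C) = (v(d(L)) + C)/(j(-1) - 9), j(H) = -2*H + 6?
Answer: -67039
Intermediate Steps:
j(H) = 6 - 2*H
v(Q) = 4*Q
U(L, C) = -4 - C (U(L, C) = (4*1 + C)/((6 - 2*(-1)) - 9) = (4 + C)/((6 + 2) - 9) = (4 + C)/(8 - 9) = (4 + C)/(-1) = (4 + C)*(-1) = -4 - C)
U(-11, F(-2)) - 168*399 = (-4 - 1*3) - 168*399 = (-4 - 3) - 67032 = -7 - 67032 = -67039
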